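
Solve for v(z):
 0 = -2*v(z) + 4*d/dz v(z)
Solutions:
 v(z) = C1*exp(z/2)


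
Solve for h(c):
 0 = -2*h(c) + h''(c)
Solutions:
 h(c) = C1*exp(-sqrt(2)*c) + C2*exp(sqrt(2)*c)


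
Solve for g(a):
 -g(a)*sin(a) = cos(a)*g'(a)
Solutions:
 g(a) = C1*cos(a)


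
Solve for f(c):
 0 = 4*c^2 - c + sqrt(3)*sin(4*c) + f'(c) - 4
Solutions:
 f(c) = C1 - 4*c^3/3 + c^2/2 + 4*c + sqrt(3)*cos(4*c)/4


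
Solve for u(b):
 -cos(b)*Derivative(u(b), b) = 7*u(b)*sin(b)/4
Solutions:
 u(b) = C1*cos(b)^(7/4)


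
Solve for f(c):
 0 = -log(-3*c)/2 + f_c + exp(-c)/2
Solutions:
 f(c) = C1 + c*log(-c)/2 + c*(-1 + log(3))/2 + exp(-c)/2


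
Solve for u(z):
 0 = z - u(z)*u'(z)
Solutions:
 u(z) = -sqrt(C1 + z^2)
 u(z) = sqrt(C1 + z^2)


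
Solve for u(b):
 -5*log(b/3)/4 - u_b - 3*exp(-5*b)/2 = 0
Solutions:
 u(b) = C1 - 5*b*log(b)/4 + 5*b*(1 + log(3))/4 + 3*exp(-5*b)/10


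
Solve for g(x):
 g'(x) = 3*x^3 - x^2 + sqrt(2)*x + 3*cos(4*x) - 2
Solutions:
 g(x) = C1 + 3*x^4/4 - x^3/3 + sqrt(2)*x^2/2 - 2*x + 3*sin(4*x)/4


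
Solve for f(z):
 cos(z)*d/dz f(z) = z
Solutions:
 f(z) = C1 + Integral(z/cos(z), z)


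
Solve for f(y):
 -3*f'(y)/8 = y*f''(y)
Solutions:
 f(y) = C1 + C2*y^(5/8)


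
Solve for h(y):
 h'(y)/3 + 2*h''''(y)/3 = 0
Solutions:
 h(y) = C1 + C4*exp(-2^(2/3)*y/2) + (C2*sin(2^(2/3)*sqrt(3)*y/4) + C3*cos(2^(2/3)*sqrt(3)*y/4))*exp(2^(2/3)*y/4)


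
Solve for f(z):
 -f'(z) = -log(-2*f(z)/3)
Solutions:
 -Integral(1/(log(-_y) - log(3) + log(2)), (_y, f(z))) = C1 - z


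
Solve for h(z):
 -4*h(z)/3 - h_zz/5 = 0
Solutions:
 h(z) = C1*sin(2*sqrt(15)*z/3) + C2*cos(2*sqrt(15)*z/3)


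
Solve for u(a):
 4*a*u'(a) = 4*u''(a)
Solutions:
 u(a) = C1 + C2*erfi(sqrt(2)*a/2)


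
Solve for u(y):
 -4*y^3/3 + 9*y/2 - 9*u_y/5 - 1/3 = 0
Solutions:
 u(y) = C1 - 5*y^4/27 + 5*y^2/4 - 5*y/27


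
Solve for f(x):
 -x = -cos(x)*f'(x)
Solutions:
 f(x) = C1 + Integral(x/cos(x), x)


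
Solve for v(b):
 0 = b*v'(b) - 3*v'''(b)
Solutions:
 v(b) = C1 + Integral(C2*airyai(3^(2/3)*b/3) + C3*airybi(3^(2/3)*b/3), b)


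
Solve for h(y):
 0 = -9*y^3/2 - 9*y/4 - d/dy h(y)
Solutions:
 h(y) = C1 - 9*y^4/8 - 9*y^2/8


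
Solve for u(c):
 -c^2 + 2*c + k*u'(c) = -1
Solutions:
 u(c) = C1 + c^3/(3*k) - c^2/k - c/k


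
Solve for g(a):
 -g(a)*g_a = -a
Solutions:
 g(a) = -sqrt(C1 + a^2)
 g(a) = sqrt(C1 + a^2)


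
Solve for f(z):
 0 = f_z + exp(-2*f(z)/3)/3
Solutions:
 f(z) = 3*log(-sqrt(C1 - z)) - 3*log(3) + 3*log(2)/2
 f(z) = 3*log(C1 - z)/2 - 3*log(3) + 3*log(2)/2


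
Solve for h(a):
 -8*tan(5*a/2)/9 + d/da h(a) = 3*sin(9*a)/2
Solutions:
 h(a) = C1 - 16*log(cos(5*a/2))/45 - cos(9*a)/6


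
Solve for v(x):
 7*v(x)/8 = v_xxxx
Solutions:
 v(x) = C1*exp(-14^(1/4)*x/2) + C2*exp(14^(1/4)*x/2) + C3*sin(14^(1/4)*x/2) + C4*cos(14^(1/4)*x/2)


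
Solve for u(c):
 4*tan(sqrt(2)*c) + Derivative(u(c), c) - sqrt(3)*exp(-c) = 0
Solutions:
 u(c) = C1 - sqrt(2)*log(tan(sqrt(2)*c)^2 + 1) - sqrt(3)*exp(-c)


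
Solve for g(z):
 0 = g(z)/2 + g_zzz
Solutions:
 g(z) = C3*exp(-2^(2/3)*z/2) + (C1*sin(2^(2/3)*sqrt(3)*z/4) + C2*cos(2^(2/3)*sqrt(3)*z/4))*exp(2^(2/3)*z/4)


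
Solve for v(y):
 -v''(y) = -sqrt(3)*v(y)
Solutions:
 v(y) = C1*exp(-3^(1/4)*y) + C2*exp(3^(1/4)*y)


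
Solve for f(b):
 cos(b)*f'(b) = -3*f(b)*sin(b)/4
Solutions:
 f(b) = C1*cos(b)^(3/4)


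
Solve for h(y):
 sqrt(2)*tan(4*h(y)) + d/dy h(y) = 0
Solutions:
 h(y) = -asin(C1*exp(-4*sqrt(2)*y))/4 + pi/4
 h(y) = asin(C1*exp(-4*sqrt(2)*y))/4


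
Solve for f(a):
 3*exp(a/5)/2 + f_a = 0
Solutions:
 f(a) = C1 - 15*exp(a/5)/2


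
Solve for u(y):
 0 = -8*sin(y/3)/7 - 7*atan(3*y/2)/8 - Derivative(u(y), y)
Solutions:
 u(y) = C1 - 7*y*atan(3*y/2)/8 + 7*log(9*y^2 + 4)/24 + 24*cos(y/3)/7


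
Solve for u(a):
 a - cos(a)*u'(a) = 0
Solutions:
 u(a) = C1 + Integral(a/cos(a), a)


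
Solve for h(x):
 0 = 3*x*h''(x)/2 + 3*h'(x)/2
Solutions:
 h(x) = C1 + C2*log(x)


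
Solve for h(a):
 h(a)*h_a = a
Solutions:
 h(a) = -sqrt(C1 + a^2)
 h(a) = sqrt(C1 + a^2)


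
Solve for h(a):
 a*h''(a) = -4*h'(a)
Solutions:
 h(a) = C1 + C2/a^3


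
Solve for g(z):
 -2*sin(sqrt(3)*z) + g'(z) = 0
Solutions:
 g(z) = C1 - 2*sqrt(3)*cos(sqrt(3)*z)/3


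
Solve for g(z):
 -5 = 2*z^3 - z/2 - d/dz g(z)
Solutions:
 g(z) = C1 + z^4/2 - z^2/4 + 5*z


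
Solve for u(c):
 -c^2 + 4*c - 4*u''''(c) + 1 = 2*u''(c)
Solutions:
 u(c) = C1 + C2*c + C3*sin(sqrt(2)*c/2) + C4*cos(sqrt(2)*c/2) - c^4/24 + c^3/3 + 5*c^2/4


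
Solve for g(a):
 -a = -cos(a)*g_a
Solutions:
 g(a) = C1 + Integral(a/cos(a), a)


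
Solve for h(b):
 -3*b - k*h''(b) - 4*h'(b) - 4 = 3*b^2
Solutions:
 h(b) = C1 + C2*exp(-4*b/k) - b^3/4 + 3*b^2*k/16 - 3*b^2/8 - 3*b*k^2/32 + 3*b*k/16 - b


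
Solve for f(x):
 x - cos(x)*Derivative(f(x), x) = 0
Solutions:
 f(x) = C1 + Integral(x/cos(x), x)


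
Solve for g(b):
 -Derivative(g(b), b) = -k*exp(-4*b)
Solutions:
 g(b) = C1 - k*exp(-4*b)/4


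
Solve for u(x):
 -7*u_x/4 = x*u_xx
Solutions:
 u(x) = C1 + C2/x^(3/4)


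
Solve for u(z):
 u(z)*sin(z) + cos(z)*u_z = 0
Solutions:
 u(z) = C1*cos(z)


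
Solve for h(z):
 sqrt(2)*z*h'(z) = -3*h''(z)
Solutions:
 h(z) = C1 + C2*erf(2^(3/4)*sqrt(3)*z/6)


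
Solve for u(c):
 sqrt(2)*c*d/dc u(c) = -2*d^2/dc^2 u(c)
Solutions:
 u(c) = C1 + C2*erf(2^(1/4)*c/2)


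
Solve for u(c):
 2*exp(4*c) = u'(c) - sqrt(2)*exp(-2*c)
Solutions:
 u(c) = C1 + exp(4*c)/2 - sqrt(2)*exp(-2*c)/2


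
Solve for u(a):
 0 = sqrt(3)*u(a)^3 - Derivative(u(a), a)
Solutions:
 u(a) = -sqrt(2)*sqrt(-1/(C1 + sqrt(3)*a))/2
 u(a) = sqrt(2)*sqrt(-1/(C1 + sqrt(3)*a))/2


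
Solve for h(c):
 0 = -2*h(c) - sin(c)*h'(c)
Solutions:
 h(c) = C1*(cos(c) + 1)/(cos(c) - 1)


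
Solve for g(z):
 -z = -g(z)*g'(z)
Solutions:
 g(z) = -sqrt(C1 + z^2)
 g(z) = sqrt(C1 + z^2)


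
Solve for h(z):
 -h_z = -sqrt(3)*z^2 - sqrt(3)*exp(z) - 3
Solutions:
 h(z) = C1 + sqrt(3)*z^3/3 + 3*z + sqrt(3)*exp(z)


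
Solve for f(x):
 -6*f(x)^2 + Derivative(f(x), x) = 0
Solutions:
 f(x) = -1/(C1 + 6*x)


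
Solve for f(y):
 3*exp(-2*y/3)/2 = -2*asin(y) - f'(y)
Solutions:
 f(y) = C1 - 2*y*asin(y) - 2*sqrt(1 - y^2) + 9*exp(-2*y/3)/4


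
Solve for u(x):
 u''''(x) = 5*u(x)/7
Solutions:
 u(x) = C1*exp(-5^(1/4)*7^(3/4)*x/7) + C2*exp(5^(1/4)*7^(3/4)*x/7) + C3*sin(5^(1/4)*7^(3/4)*x/7) + C4*cos(5^(1/4)*7^(3/4)*x/7)


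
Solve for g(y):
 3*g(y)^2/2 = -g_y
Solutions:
 g(y) = 2/(C1 + 3*y)


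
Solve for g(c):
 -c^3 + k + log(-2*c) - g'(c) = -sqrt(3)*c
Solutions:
 g(c) = C1 - c^4/4 + sqrt(3)*c^2/2 + c*(k - 1 + log(2)) + c*log(-c)


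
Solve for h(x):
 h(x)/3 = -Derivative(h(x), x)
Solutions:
 h(x) = C1*exp(-x/3)


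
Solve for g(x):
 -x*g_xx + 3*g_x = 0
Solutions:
 g(x) = C1 + C2*x^4


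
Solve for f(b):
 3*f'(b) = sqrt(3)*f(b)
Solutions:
 f(b) = C1*exp(sqrt(3)*b/3)


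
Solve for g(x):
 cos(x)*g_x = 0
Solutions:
 g(x) = C1


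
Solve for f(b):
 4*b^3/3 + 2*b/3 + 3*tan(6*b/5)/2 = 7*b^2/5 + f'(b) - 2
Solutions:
 f(b) = C1 + b^4/3 - 7*b^3/15 + b^2/3 + 2*b - 5*log(cos(6*b/5))/4


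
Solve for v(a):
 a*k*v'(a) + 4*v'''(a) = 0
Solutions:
 v(a) = C1 + Integral(C2*airyai(2^(1/3)*a*(-k)^(1/3)/2) + C3*airybi(2^(1/3)*a*(-k)^(1/3)/2), a)


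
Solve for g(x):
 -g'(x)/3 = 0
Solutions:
 g(x) = C1


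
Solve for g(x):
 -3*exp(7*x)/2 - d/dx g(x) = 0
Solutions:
 g(x) = C1 - 3*exp(7*x)/14


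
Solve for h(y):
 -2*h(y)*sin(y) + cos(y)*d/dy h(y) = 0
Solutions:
 h(y) = C1/cos(y)^2


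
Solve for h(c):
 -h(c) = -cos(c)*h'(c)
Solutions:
 h(c) = C1*sqrt(sin(c) + 1)/sqrt(sin(c) - 1)


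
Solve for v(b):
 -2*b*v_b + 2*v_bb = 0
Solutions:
 v(b) = C1 + C2*erfi(sqrt(2)*b/2)


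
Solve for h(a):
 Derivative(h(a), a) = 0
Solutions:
 h(a) = C1


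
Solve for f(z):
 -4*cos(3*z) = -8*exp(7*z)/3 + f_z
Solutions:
 f(z) = C1 + 8*exp(7*z)/21 - 4*sin(3*z)/3


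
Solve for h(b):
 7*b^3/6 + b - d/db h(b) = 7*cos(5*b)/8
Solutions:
 h(b) = C1 + 7*b^4/24 + b^2/2 - 7*sin(5*b)/40


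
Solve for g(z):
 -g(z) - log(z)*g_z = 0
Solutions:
 g(z) = C1*exp(-li(z))


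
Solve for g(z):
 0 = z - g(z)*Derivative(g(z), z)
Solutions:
 g(z) = -sqrt(C1 + z^2)
 g(z) = sqrt(C1 + z^2)


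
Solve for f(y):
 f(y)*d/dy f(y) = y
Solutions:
 f(y) = -sqrt(C1 + y^2)
 f(y) = sqrt(C1 + y^2)


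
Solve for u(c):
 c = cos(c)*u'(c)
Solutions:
 u(c) = C1 + Integral(c/cos(c), c)


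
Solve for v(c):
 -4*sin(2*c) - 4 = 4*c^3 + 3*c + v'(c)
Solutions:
 v(c) = C1 - c^4 - 3*c^2/2 - 4*c + 2*cos(2*c)


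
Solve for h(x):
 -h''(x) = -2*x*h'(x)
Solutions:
 h(x) = C1 + C2*erfi(x)


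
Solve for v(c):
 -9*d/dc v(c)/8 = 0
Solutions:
 v(c) = C1


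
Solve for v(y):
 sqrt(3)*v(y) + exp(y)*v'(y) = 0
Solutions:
 v(y) = C1*exp(sqrt(3)*exp(-y))


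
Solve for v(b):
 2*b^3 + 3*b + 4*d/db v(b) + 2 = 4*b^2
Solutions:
 v(b) = C1 - b^4/8 + b^3/3 - 3*b^2/8 - b/2


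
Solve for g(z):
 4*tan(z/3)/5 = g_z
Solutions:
 g(z) = C1 - 12*log(cos(z/3))/5


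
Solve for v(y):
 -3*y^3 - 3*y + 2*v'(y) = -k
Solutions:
 v(y) = C1 - k*y/2 + 3*y^4/8 + 3*y^2/4


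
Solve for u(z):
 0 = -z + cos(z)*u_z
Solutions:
 u(z) = C1 + Integral(z/cos(z), z)


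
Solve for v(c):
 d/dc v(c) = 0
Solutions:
 v(c) = C1


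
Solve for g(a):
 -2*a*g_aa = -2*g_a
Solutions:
 g(a) = C1 + C2*a^2


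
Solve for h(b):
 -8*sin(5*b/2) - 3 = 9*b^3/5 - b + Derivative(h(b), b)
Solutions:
 h(b) = C1 - 9*b^4/20 + b^2/2 - 3*b + 16*cos(5*b/2)/5


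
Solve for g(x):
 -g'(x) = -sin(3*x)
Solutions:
 g(x) = C1 - cos(3*x)/3


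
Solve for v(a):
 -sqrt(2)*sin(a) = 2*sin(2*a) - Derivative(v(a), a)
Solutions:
 v(a) = C1 + 2*sin(a)^2 - sqrt(2)*cos(a)


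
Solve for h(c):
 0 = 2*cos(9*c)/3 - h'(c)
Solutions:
 h(c) = C1 + 2*sin(9*c)/27


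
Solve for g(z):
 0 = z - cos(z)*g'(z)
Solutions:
 g(z) = C1 + Integral(z/cos(z), z)


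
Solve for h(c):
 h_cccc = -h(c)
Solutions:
 h(c) = (C1*sin(sqrt(2)*c/2) + C2*cos(sqrt(2)*c/2))*exp(-sqrt(2)*c/2) + (C3*sin(sqrt(2)*c/2) + C4*cos(sqrt(2)*c/2))*exp(sqrt(2)*c/2)


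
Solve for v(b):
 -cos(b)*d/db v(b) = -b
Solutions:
 v(b) = C1 + Integral(b/cos(b), b)


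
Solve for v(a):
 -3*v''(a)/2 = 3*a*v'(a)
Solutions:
 v(a) = C1 + C2*erf(a)


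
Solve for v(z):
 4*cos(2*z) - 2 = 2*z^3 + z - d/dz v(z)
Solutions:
 v(z) = C1 + z^4/2 + z^2/2 + 2*z - 2*sin(2*z)


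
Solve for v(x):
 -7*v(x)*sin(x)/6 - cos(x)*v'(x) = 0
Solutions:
 v(x) = C1*cos(x)^(7/6)


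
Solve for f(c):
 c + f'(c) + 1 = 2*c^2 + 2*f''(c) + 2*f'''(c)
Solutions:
 f(c) = C1 + C2*exp(c*(-1 + sqrt(3))/2) + C3*exp(-c*(1 + sqrt(3))/2) + 2*c^3/3 + 7*c^2/2 + 21*c


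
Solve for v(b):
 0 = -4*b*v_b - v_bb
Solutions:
 v(b) = C1 + C2*erf(sqrt(2)*b)


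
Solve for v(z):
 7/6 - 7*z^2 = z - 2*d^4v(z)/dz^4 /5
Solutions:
 v(z) = C1 + C2*z + C3*z^2 + C4*z^3 + 7*z^6/144 + z^5/48 - 35*z^4/288


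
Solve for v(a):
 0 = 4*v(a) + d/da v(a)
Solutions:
 v(a) = C1*exp(-4*a)


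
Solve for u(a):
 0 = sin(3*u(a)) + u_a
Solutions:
 u(a) = -acos((-C1 - exp(6*a))/(C1 - exp(6*a)))/3 + 2*pi/3
 u(a) = acos((-C1 - exp(6*a))/(C1 - exp(6*a)))/3


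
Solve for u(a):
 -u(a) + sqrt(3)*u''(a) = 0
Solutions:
 u(a) = C1*exp(-3^(3/4)*a/3) + C2*exp(3^(3/4)*a/3)


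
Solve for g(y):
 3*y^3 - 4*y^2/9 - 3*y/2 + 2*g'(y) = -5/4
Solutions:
 g(y) = C1 - 3*y^4/8 + 2*y^3/27 + 3*y^2/8 - 5*y/8


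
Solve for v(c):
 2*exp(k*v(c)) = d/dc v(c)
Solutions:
 v(c) = Piecewise((log(-1/(C1*k + 2*c*k))/k, Ne(k, 0)), (nan, True))
 v(c) = Piecewise((C1 + 2*c, Eq(k, 0)), (nan, True))


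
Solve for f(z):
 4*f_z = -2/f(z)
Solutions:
 f(z) = -sqrt(C1 - z)
 f(z) = sqrt(C1 - z)


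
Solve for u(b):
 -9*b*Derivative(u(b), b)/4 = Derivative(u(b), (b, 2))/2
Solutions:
 u(b) = C1 + C2*erf(3*b/2)


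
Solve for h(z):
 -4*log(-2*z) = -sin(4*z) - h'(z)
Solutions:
 h(z) = C1 + 4*z*log(-z) - 4*z + 4*z*log(2) + cos(4*z)/4


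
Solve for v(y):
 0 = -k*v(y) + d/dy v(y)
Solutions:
 v(y) = C1*exp(k*y)


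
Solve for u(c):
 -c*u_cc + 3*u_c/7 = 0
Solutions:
 u(c) = C1 + C2*c^(10/7)


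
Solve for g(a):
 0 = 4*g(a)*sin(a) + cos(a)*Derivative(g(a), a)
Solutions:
 g(a) = C1*cos(a)^4


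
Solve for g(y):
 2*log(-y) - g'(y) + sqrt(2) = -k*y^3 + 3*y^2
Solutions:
 g(y) = C1 + k*y^4/4 - y^3 + 2*y*log(-y) + y*(-2 + sqrt(2))


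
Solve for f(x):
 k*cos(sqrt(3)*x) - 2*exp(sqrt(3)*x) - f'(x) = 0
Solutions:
 f(x) = C1 + sqrt(3)*k*sin(sqrt(3)*x)/3 - 2*sqrt(3)*exp(sqrt(3)*x)/3


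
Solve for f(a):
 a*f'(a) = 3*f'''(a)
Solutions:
 f(a) = C1 + Integral(C2*airyai(3^(2/3)*a/3) + C3*airybi(3^(2/3)*a/3), a)


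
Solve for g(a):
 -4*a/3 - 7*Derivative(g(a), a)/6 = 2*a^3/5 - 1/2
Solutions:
 g(a) = C1 - 3*a^4/35 - 4*a^2/7 + 3*a/7


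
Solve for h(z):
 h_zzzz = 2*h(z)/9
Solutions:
 h(z) = C1*exp(-2^(1/4)*sqrt(3)*z/3) + C2*exp(2^(1/4)*sqrt(3)*z/3) + C3*sin(2^(1/4)*sqrt(3)*z/3) + C4*cos(2^(1/4)*sqrt(3)*z/3)


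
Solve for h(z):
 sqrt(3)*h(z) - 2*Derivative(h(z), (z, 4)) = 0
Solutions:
 h(z) = C1*exp(-2^(3/4)*3^(1/8)*z/2) + C2*exp(2^(3/4)*3^(1/8)*z/2) + C3*sin(2^(3/4)*3^(1/8)*z/2) + C4*cos(2^(3/4)*3^(1/8)*z/2)


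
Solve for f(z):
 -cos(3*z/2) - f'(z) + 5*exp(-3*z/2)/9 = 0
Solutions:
 f(z) = C1 - 2*sin(3*z/2)/3 - 10*exp(-3*z/2)/27


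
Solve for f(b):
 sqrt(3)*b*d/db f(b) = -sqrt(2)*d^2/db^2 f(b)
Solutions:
 f(b) = C1 + C2*erf(6^(1/4)*b/2)


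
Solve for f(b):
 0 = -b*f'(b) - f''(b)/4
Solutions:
 f(b) = C1 + C2*erf(sqrt(2)*b)


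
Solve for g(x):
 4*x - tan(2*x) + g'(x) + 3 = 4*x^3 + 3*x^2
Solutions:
 g(x) = C1 + x^4 + x^3 - 2*x^2 - 3*x - log(cos(2*x))/2


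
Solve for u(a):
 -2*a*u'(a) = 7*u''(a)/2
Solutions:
 u(a) = C1 + C2*erf(sqrt(14)*a/7)


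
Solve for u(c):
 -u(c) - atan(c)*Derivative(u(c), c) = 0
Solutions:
 u(c) = C1*exp(-Integral(1/atan(c), c))


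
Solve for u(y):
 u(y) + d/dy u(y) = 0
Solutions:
 u(y) = C1*exp(-y)


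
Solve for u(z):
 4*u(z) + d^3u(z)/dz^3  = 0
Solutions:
 u(z) = C3*exp(-2^(2/3)*z) + (C1*sin(2^(2/3)*sqrt(3)*z/2) + C2*cos(2^(2/3)*sqrt(3)*z/2))*exp(2^(2/3)*z/2)


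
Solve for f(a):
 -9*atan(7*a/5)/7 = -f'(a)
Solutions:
 f(a) = C1 + 9*a*atan(7*a/5)/7 - 45*log(49*a^2 + 25)/98


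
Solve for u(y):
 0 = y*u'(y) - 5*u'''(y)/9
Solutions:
 u(y) = C1 + Integral(C2*airyai(15^(2/3)*y/5) + C3*airybi(15^(2/3)*y/5), y)


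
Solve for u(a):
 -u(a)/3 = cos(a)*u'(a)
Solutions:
 u(a) = C1*(sin(a) - 1)^(1/6)/(sin(a) + 1)^(1/6)


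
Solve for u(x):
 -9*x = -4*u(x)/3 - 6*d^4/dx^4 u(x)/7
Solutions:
 u(x) = 27*x/4 + (C1*sin(2^(3/4)*sqrt(3)*7^(1/4)*x/6) + C2*cos(2^(3/4)*sqrt(3)*7^(1/4)*x/6))*exp(-2^(3/4)*sqrt(3)*7^(1/4)*x/6) + (C3*sin(2^(3/4)*sqrt(3)*7^(1/4)*x/6) + C4*cos(2^(3/4)*sqrt(3)*7^(1/4)*x/6))*exp(2^(3/4)*sqrt(3)*7^(1/4)*x/6)


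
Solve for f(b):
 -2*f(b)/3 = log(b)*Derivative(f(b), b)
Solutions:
 f(b) = C1*exp(-2*li(b)/3)


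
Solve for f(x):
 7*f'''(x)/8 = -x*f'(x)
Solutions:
 f(x) = C1 + Integral(C2*airyai(-2*7^(2/3)*x/7) + C3*airybi(-2*7^(2/3)*x/7), x)


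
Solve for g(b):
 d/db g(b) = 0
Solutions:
 g(b) = C1


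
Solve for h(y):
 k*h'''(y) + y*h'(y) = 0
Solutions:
 h(y) = C1 + Integral(C2*airyai(y*(-1/k)^(1/3)) + C3*airybi(y*(-1/k)^(1/3)), y)


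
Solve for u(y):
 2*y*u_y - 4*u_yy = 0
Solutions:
 u(y) = C1 + C2*erfi(y/2)


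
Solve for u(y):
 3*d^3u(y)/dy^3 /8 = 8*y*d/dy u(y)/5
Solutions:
 u(y) = C1 + Integral(C2*airyai(4*15^(2/3)*y/15) + C3*airybi(4*15^(2/3)*y/15), y)


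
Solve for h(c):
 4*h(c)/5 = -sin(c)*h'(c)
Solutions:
 h(c) = C1*(cos(c) + 1)^(2/5)/(cos(c) - 1)^(2/5)


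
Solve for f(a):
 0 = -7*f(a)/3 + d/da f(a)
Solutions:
 f(a) = C1*exp(7*a/3)


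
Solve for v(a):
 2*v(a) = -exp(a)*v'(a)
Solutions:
 v(a) = C1*exp(2*exp(-a))


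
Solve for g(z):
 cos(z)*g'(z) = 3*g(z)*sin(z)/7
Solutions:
 g(z) = C1/cos(z)^(3/7)


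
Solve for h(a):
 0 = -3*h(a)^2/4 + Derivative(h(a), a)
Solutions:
 h(a) = -4/(C1 + 3*a)


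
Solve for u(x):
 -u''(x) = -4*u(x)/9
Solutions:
 u(x) = C1*exp(-2*x/3) + C2*exp(2*x/3)


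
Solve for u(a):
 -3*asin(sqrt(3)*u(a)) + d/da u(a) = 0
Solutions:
 Integral(1/asin(sqrt(3)*_y), (_y, u(a))) = C1 + 3*a


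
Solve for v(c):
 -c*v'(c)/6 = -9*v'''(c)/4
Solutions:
 v(c) = C1 + Integral(C2*airyai(2^(1/3)*c/3) + C3*airybi(2^(1/3)*c/3), c)


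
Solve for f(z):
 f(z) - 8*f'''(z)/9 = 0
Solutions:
 f(z) = C3*exp(3^(2/3)*z/2) + (C1*sin(3*3^(1/6)*z/4) + C2*cos(3*3^(1/6)*z/4))*exp(-3^(2/3)*z/4)


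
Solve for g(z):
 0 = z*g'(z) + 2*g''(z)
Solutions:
 g(z) = C1 + C2*erf(z/2)


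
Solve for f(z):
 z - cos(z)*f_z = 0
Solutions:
 f(z) = C1 + Integral(z/cos(z), z)


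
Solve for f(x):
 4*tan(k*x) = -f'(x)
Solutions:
 f(x) = C1 - 4*Piecewise((-log(cos(k*x))/k, Ne(k, 0)), (0, True))


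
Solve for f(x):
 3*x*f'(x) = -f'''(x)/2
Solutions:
 f(x) = C1 + Integral(C2*airyai(-6^(1/3)*x) + C3*airybi(-6^(1/3)*x), x)


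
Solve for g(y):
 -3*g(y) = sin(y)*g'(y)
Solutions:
 g(y) = C1*(cos(y) + 1)^(3/2)/(cos(y) - 1)^(3/2)


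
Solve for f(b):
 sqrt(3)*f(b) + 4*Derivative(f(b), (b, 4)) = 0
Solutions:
 f(b) = (C1*sin(3^(1/8)*b/2) + C2*cos(3^(1/8)*b/2))*exp(-3^(1/8)*b/2) + (C3*sin(3^(1/8)*b/2) + C4*cos(3^(1/8)*b/2))*exp(3^(1/8)*b/2)


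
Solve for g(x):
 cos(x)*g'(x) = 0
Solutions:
 g(x) = C1


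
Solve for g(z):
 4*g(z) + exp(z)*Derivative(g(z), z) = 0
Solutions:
 g(z) = C1*exp(4*exp(-z))


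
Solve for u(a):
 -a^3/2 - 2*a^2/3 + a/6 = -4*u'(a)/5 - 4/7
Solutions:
 u(a) = C1 + 5*a^4/32 + 5*a^3/18 - 5*a^2/48 - 5*a/7


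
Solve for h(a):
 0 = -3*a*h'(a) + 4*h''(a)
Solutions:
 h(a) = C1 + C2*erfi(sqrt(6)*a/4)


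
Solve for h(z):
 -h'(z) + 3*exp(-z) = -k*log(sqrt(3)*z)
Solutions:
 h(z) = C1 + k*z*log(z) + k*z*(-1 + log(3)/2) - 3*exp(-z)


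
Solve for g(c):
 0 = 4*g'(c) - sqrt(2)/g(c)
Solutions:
 g(c) = -sqrt(C1 + 2*sqrt(2)*c)/2
 g(c) = sqrt(C1 + 2*sqrt(2)*c)/2


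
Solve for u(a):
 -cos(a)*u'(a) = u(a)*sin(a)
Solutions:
 u(a) = C1*cos(a)


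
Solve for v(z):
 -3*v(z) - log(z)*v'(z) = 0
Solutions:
 v(z) = C1*exp(-3*li(z))


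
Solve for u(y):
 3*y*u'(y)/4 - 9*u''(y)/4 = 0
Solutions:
 u(y) = C1 + C2*erfi(sqrt(6)*y/6)


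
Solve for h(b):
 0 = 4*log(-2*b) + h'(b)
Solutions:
 h(b) = C1 - 4*b*log(-b) + 4*b*(1 - log(2))


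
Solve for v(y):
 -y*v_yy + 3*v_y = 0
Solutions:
 v(y) = C1 + C2*y^4


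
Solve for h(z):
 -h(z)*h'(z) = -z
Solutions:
 h(z) = -sqrt(C1 + z^2)
 h(z) = sqrt(C1 + z^2)


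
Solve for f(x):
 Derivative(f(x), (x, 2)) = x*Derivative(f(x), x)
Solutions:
 f(x) = C1 + C2*erfi(sqrt(2)*x/2)


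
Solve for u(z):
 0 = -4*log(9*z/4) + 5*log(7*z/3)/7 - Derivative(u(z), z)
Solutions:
 u(z) = C1 - 23*z*log(z)/7 - 61*z*log(3)/7 + 5*z*log(7)/7 + 23*z/7 + 8*z*log(2)


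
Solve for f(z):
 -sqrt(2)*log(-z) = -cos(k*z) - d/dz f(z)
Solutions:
 f(z) = C1 + sqrt(2)*z*(log(-z) - 1) - Piecewise((sin(k*z)/k, Ne(k, 0)), (z, True))


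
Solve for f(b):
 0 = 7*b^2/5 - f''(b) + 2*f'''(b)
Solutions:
 f(b) = C1 + C2*b + C3*exp(b/2) + 7*b^4/60 + 14*b^3/15 + 28*b^2/5


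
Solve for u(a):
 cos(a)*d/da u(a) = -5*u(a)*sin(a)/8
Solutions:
 u(a) = C1*cos(a)^(5/8)


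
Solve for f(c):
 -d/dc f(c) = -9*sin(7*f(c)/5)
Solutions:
 -9*c + 5*log(cos(7*f(c)/5) - 1)/14 - 5*log(cos(7*f(c)/5) + 1)/14 = C1


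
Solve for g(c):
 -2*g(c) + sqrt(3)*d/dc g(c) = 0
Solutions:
 g(c) = C1*exp(2*sqrt(3)*c/3)


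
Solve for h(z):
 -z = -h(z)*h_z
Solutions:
 h(z) = -sqrt(C1 + z^2)
 h(z) = sqrt(C1 + z^2)


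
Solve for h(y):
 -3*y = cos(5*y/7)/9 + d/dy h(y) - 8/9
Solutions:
 h(y) = C1 - 3*y^2/2 + 8*y/9 - 7*sin(5*y/7)/45


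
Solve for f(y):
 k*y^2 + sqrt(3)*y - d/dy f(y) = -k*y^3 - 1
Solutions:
 f(y) = C1 + k*y^4/4 + k*y^3/3 + sqrt(3)*y^2/2 + y


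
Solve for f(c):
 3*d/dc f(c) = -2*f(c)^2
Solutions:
 f(c) = 3/(C1 + 2*c)


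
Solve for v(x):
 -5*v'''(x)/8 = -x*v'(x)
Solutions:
 v(x) = C1 + Integral(C2*airyai(2*5^(2/3)*x/5) + C3*airybi(2*5^(2/3)*x/5), x)


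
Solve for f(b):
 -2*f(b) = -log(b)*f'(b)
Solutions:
 f(b) = C1*exp(2*li(b))


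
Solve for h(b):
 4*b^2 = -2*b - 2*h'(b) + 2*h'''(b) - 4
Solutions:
 h(b) = C1 + C2*exp(-b) + C3*exp(b) - 2*b^3/3 - b^2/2 - 6*b


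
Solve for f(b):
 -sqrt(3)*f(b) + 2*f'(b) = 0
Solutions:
 f(b) = C1*exp(sqrt(3)*b/2)


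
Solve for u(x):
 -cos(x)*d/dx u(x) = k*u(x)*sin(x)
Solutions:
 u(x) = C1*exp(k*log(cos(x)))


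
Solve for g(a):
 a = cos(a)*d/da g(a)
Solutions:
 g(a) = C1 + Integral(a/cos(a), a)


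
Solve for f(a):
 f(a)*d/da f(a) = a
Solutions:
 f(a) = -sqrt(C1 + a^2)
 f(a) = sqrt(C1 + a^2)


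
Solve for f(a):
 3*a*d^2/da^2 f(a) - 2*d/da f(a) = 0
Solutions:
 f(a) = C1 + C2*a^(5/3)


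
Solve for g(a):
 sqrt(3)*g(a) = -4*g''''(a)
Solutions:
 g(a) = (C1*sin(3^(1/8)*a/2) + C2*cos(3^(1/8)*a/2))*exp(-3^(1/8)*a/2) + (C3*sin(3^(1/8)*a/2) + C4*cos(3^(1/8)*a/2))*exp(3^(1/8)*a/2)


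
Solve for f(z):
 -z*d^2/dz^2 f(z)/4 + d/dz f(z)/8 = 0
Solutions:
 f(z) = C1 + C2*z^(3/2)


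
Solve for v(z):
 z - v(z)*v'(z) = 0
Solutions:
 v(z) = -sqrt(C1 + z^2)
 v(z) = sqrt(C1 + z^2)


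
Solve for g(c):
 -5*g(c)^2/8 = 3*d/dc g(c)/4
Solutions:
 g(c) = 6/(C1 + 5*c)


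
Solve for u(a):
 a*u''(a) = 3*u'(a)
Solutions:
 u(a) = C1 + C2*a^4


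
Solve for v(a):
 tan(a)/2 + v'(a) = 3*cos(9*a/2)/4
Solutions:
 v(a) = C1 + log(cos(a))/2 + sin(9*a/2)/6


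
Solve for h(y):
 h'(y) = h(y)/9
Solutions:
 h(y) = C1*exp(y/9)


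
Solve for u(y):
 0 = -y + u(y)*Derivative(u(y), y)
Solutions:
 u(y) = -sqrt(C1 + y^2)
 u(y) = sqrt(C1 + y^2)


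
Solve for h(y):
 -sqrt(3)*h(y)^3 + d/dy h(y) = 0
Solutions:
 h(y) = -sqrt(2)*sqrt(-1/(C1 + sqrt(3)*y))/2
 h(y) = sqrt(2)*sqrt(-1/(C1 + sqrt(3)*y))/2


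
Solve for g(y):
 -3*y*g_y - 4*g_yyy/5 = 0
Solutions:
 g(y) = C1 + Integral(C2*airyai(-30^(1/3)*y/2) + C3*airybi(-30^(1/3)*y/2), y)


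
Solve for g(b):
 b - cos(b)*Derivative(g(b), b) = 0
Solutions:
 g(b) = C1 + Integral(b/cos(b), b)


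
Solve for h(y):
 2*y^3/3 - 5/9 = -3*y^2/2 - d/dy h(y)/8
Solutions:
 h(y) = C1 - 4*y^4/3 - 4*y^3 + 40*y/9


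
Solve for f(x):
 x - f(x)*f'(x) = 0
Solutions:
 f(x) = -sqrt(C1 + x^2)
 f(x) = sqrt(C1 + x^2)


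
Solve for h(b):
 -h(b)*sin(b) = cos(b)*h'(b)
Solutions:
 h(b) = C1*cos(b)


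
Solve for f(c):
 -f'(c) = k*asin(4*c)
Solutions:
 f(c) = C1 - k*(c*asin(4*c) + sqrt(1 - 16*c^2)/4)


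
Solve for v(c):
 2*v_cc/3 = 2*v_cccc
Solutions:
 v(c) = C1 + C2*c + C3*exp(-sqrt(3)*c/3) + C4*exp(sqrt(3)*c/3)


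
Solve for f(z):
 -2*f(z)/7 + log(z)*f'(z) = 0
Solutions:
 f(z) = C1*exp(2*li(z)/7)


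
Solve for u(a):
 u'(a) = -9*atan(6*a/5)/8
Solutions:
 u(a) = C1 - 9*a*atan(6*a/5)/8 + 15*log(36*a^2 + 25)/32


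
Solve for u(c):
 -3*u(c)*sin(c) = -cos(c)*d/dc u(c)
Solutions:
 u(c) = C1/cos(c)^3


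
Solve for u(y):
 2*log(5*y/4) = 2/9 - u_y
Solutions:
 u(y) = C1 - 2*y*log(y) + y*log(16/25) + 20*y/9


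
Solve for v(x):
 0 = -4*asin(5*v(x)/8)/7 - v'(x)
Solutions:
 Integral(1/asin(5*_y/8), (_y, v(x))) = C1 - 4*x/7


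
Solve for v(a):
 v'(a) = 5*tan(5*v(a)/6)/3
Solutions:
 v(a) = -6*asin(C1*exp(25*a/18))/5 + 6*pi/5
 v(a) = 6*asin(C1*exp(25*a/18))/5


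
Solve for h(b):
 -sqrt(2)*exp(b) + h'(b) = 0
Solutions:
 h(b) = C1 + sqrt(2)*exp(b)


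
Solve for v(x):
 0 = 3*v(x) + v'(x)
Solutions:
 v(x) = C1*exp(-3*x)


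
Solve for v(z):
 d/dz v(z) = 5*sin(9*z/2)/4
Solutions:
 v(z) = C1 - 5*cos(9*z/2)/18


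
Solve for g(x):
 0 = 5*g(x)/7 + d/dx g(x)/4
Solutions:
 g(x) = C1*exp(-20*x/7)


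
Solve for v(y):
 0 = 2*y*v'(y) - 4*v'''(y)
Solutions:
 v(y) = C1 + Integral(C2*airyai(2^(2/3)*y/2) + C3*airybi(2^(2/3)*y/2), y)


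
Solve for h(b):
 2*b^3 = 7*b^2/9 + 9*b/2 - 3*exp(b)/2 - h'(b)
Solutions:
 h(b) = C1 - b^4/2 + 7*b^3/27 + 9*b^2/4 - 3*exp(b)/2


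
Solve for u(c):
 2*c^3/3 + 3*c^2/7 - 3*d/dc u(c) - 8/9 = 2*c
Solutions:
 u(c) = C1 + c^4/18 + c^3/21 - c^2/3 - 8*c/27


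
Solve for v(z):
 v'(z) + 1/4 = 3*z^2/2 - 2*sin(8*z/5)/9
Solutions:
 v(z) = C1 + z^3/2 - z/4 + 5*cos(8*z/5)/36


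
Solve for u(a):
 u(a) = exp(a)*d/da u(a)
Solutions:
 u(a) = C1*exp(-exp(-a))


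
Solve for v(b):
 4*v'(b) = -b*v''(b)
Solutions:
 v(b) = C1 + C2/b^3


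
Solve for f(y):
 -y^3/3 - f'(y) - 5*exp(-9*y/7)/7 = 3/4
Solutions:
 f(y) = C1 - y^4/12 - 3*y/4 + 5*exp(-9*y/7)/9


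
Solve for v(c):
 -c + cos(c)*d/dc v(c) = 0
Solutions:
 v(c) = C1 + Integral(c/cos(c), c)


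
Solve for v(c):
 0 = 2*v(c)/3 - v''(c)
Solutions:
 v(c) = C1*exp(-sqrt(6)*c/3) + C2*exp(sqrt(6)*c/3)


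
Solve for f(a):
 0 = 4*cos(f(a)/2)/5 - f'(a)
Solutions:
 -4*a/5 - log(sin(f(a)/2) - 1) + log(sin(f(a)/2) + 1) = C1


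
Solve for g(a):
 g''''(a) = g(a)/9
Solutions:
 g(a) = C1*exp(-sqrt(3)*a/3) + C2*exp(sqrt(3)*a/3) + C3*sin(sqrt(3)*a/3) + C4*cos(sqrt(3)*a/3)


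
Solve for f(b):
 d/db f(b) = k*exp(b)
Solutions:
 f(b) = C1 + k*exp(b)


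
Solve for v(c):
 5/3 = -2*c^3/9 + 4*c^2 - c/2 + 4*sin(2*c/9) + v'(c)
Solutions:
 v(c) = C1 + c^4/18 - 4*c^3/3 + c^2/4 + 5*c/3 + 18*cos(2*c/9)


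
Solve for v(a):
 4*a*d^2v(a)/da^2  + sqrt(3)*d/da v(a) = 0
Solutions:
 v(a) = C1 + C2*a^(1 - sqrt(3)/4)


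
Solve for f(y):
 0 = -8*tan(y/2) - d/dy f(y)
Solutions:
 f(y) = C1 + 16*log(cos(y/2))


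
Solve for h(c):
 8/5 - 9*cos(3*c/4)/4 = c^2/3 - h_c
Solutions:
 h(c) = C1 + c^3/9 - 8*c/5 + 3*sin(3*c/4)


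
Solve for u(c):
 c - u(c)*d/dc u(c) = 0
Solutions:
 u(c) = -sqrt(C1 + c^2)
 u(c) = sqrt(C1 + c^2)


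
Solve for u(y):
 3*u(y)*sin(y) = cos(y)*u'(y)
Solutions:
 u(y) = C1/cos(y)^3


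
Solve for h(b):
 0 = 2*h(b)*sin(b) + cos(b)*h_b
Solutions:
 h(b) = C1*cos(b)^2


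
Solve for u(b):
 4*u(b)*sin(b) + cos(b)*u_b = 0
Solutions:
 u(b) = C1*cos(b)^4


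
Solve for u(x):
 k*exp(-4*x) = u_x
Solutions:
 u(x) = C1 - k*exp(-4*x)/4


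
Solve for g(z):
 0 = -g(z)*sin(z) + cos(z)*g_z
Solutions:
 g(z) = C1/cos(z)


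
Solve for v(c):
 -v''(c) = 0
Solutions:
 v(c) = C1 + C2*c


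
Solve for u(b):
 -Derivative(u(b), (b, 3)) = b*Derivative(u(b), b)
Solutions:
 u(b) = C1 + Integral(C2*airyai(-b) + C3*airybi(-b), b)


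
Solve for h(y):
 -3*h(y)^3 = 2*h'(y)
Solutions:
 h(y) = -sqrt(-1/(C1 - 3*y))
 h(y) = sqrt(-1/(C1 - 3*y))


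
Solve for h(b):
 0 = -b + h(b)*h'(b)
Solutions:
 h(b) = -sqrt(C1 + b^2)
 h(b) = sqrt(C1 + b^2)


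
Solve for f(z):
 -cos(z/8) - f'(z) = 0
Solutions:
 f(z) = C1 - 8*sin(z/8)


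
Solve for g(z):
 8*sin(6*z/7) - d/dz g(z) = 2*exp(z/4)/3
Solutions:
 g(z) = C1 - 8*exp(z/4)/3 - 28*cos(6*z/7)/3


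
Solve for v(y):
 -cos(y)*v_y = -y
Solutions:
 v(y) = C1 + Integral(y/cos(y), y)


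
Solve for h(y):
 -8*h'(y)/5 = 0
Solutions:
 h(y) = C1


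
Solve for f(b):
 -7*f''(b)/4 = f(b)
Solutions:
 f(b) = C1*sin(2*sqrt(7)*b/7) + C2*cos(2*sqrt(7)*b/7)


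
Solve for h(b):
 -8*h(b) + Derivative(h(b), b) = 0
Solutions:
 h(b) = C1*exp(8*b)


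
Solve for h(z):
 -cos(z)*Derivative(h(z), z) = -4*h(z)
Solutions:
 h(z) = C1*(sin(z)^2 + 2*sin(z) + 1)/(sin(z)^2 - 2*sin(z) + 1)


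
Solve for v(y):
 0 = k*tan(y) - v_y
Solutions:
 v(y) = C1 - k*log(cos(y))


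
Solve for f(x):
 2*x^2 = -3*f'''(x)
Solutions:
 f(x) = C1 + C2*x + C3*x^2 - x^5/90


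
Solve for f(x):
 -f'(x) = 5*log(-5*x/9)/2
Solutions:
 f(x) = C1 - 5*x*log(-x)/2 + x*(-5*log(5)/2 + 5/2 + 5*log(3))


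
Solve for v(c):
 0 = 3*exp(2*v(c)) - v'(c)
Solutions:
 v(c) = log(-sqrt(-1/(C1 + 3*c))) - log(2)/2
 v(c) = log(-1/(C1 + 3*c))/2 - log(2)/2


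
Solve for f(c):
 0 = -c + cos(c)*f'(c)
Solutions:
 f(c) = C1 + Integral(c/cos(c), c)


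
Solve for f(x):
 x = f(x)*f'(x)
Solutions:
 f(x) = -sqrt(C1 + x^2)
 f(x) = sqrt(C1 + x^2)


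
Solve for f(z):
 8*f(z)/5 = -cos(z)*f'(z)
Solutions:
 f(z) = C1*(sin(z) - 1)^(4/5)/(sin(z) + 1)^(4/5)


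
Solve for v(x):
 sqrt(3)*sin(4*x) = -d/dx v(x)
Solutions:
 v(x) = C1 + sqrt(3)*cos(4*x)/4


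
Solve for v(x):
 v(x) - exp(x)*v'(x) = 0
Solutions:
 v(x) = C1*exp(-exp(-x))


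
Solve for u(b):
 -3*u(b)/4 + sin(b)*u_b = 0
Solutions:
 u(b) = C1*(cos(b) - 1)^(3/8)/(cos(b) + 1)^(3/8)


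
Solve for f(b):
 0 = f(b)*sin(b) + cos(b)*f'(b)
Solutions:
 f(b) = C1*cos(b)


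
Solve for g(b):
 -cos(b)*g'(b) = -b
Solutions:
 g(b) = C1 + Integral(b/cos(b), b)


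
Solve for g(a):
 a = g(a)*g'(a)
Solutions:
 g(a) = -sqrt(C1 + a^2)
 g(a) = sqrt(C1 + a^2)


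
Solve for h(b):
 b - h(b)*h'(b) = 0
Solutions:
 h(b) = -sqrt(C1 + b^2)
 h(b) = sqrt(C1 + b^2)


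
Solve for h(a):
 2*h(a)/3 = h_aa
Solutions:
 h(a) = C1*exp(-sqrt(6)*a/3) + C2*exp(sqrt(6)*a/3)


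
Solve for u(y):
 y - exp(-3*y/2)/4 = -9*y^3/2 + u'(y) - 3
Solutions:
 u(y) = C1 + 9*y^4/8 + y^2/2 + 3*y + exp(-3*y/2)/6


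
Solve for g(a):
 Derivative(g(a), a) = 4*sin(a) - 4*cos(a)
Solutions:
 g(a) = C1 - 4*sqrt(2)*sin(a + pi/4)


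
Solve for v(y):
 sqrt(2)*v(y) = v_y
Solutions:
 v(y) = C1*exp(sqrt(2)*y)


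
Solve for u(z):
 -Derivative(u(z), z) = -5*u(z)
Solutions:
 u(z) = C1*exp(5*z)


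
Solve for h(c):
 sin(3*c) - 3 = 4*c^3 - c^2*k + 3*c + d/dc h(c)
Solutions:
 h(c) = C1 - c^4 + c^3*k/3 - 3*c^2/2 - 3*c - cos(3*c)/3


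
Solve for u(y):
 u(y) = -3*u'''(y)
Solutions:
 u(y) = C3*exp(-3^(2/3)*y/3) + (C1*sin(3^(1/6)*y/2) + C2*cos(3^(1/6)*y/2))*exp(3^(2/3)*y/6)


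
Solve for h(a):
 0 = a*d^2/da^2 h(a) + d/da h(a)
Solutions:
 h(a) = C1 + C2*log(a)


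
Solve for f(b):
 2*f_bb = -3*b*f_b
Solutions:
 f(b) = C1 + C2*erf(sqrt(3)*b/2)


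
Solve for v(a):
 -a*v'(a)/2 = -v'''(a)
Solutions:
 v(a) = C1 + Integral(C2*airyai(2^(2/3)*a/2) + C3*airybi(2^(2/3)*a/2), a)


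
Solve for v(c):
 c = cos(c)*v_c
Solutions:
 v(c) = C1 + Integral(c/cos(c), c)


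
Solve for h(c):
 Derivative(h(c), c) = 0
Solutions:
 h(c) = C1


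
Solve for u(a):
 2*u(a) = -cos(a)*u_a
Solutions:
 u(a) = C1*(sin(a) - 1)/(sin(a) + 1)


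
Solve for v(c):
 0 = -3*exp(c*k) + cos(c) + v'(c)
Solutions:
 v(c) = C1 - sin(c) + 3*exp(c*k)/k


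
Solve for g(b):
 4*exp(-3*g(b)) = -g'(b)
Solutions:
 g(b) = log(C1 - 12*b)/3
 g(b) = log((-3^(1/3) - 3^(5/6)*I)*(C1 - 4*b)^(1/3)/2)
 g(b) = log((-3^(1/3) + 3^(5/6)*I)*(C1 - 4*b)^(1/3)/2)


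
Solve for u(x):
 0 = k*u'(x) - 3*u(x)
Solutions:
 u(x) = C1*exp(3*x/k)


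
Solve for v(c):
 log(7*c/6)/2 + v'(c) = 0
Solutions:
 v(c) = C1 - c*log(c)/2 - c*log(7)/2 + c/2 + c*log(6)/2


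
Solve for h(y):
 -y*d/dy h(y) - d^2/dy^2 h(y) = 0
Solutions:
 h(y) = C1 + C2*erf(sqrt(2)*y/2)


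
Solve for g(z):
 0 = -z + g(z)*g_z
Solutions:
 g(z) = -sqrt(C1 + z^2)
 g(z) = sqrt(C1 + z^2)


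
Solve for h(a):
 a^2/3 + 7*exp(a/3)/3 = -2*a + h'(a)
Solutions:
 h(a) = C1 + a^3/9 + a^2 + 7*exp(a/3)


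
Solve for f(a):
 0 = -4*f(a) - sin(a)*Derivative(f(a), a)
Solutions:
 f(a) = C1*(cos(a)^2 + 2*cos(a) + 1)/(cos(a)^2 - 2*cos(a) + 1)


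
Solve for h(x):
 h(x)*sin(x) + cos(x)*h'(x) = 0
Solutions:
 h(x) = C1*cos(x)


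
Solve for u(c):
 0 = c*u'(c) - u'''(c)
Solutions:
 u(c) = C1 + Integral(C2*airyai(c) + C3*airybi(c), c)


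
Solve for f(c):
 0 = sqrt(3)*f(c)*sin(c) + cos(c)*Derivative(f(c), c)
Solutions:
 f(c) = C1*cos(c)^(sqrt(3))


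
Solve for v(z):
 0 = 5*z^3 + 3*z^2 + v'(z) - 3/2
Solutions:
 v(z) = C1 - 5*z^4/4 - z^3 + 3*z/2


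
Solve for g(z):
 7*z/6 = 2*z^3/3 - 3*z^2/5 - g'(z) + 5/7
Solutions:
 g(z) = C1 + z^4/6 - z^3/5 - 7*z^2/12 + 5*z/7


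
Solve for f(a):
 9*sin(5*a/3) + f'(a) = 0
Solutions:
 f(a) = C1 + 27*cos(5*a/3)/5


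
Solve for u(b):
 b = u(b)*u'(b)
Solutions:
 u(b) = -sqrt(C1 + b^2)
 u(b) = sqrt(C1 + b^2)


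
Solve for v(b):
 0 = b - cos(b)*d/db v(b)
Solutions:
 v(b) = C1 + Integral(b/cos(b), b)


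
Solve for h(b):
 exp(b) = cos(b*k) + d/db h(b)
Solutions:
 h(b) = C1 + exp(b) - sin(b*k)/k


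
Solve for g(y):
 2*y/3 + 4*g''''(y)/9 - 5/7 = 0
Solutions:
 g(y) = C1 + C2*y + C3*y^2 + C4*y^3 - y^5/80 + 15*y^4/224


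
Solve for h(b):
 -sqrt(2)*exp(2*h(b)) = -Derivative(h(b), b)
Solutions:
 h(b) = log(-sqrt(-1/(C1 + sqrt(2)*b))) - log(2)/2
 h(b) = log(-1/(C1 + sqrt(2)*b))/2 - log(2)/2


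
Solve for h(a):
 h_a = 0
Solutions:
 h(a) = C1


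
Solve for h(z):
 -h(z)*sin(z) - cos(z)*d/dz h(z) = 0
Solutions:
 h(z) = C1*cos(z)


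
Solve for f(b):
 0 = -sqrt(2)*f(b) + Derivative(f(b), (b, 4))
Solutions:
 f(b) = C1*exp(-2^(1/8)*b) + C2*exp(2^(1/8)*b) + C3*sin(2^(1/8)*b) + C4*cos(2^(1/8)*b)


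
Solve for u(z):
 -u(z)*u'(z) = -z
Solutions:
 u(z) = -sqrt(C1 + z^2)
 u(z) = sqrt(C1 + z^2)


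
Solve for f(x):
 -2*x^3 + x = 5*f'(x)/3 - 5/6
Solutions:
 f(x) = C1 - 3*x^4/10 + 3*x^2/10 + x/2


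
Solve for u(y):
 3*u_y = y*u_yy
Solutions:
 u(y) = C1 + C2*y^4


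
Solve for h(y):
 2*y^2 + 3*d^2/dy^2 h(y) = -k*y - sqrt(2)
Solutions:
 h(y) = C1 + C2*y - k*y^3/18 - y^4/18 - sqrt(2)*y^2/6


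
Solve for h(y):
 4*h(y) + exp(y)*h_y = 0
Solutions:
 h(y) = C1*exp(4*exp(-y))


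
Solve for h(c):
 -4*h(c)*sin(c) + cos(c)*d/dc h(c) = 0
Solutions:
 h(c) = C1/cos(c)^4


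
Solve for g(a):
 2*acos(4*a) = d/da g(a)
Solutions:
 g(a) = C1 + 2*a*acos(4*a) - sqrt(1 - 16*a^2)/2


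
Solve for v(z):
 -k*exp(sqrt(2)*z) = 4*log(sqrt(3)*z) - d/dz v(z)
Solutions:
 v(z) = C1 + sqrt(2)*k*exp(sqrt(2)*z)/2 + 4*z*log(z) + 2*z*(-2 + log(3))


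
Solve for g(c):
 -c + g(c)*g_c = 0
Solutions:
 g(c) = -sqrt(C1 + c^2)
 g(c) = sqrt(C1 + c^2)


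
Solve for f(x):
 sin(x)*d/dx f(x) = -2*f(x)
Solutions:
 f(x) = C1*(cos(x) + 1)/(cos(x) - 1)


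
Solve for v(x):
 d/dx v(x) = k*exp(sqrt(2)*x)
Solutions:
 v(x) = C1 + sqrt(2)*k*exp(sqrt(2)*x)/2


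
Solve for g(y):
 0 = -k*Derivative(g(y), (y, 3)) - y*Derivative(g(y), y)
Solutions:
 g(y) = C1 + Integral(C2*airyai(y*(-1/k)^(1/3)) + C3*airybi(y*(-1/k)^(1/3)), y)


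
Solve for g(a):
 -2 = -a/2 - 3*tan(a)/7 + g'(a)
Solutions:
 g(a) = C1 + a^2/4 - 2*a - 3*log(cos(a))/7


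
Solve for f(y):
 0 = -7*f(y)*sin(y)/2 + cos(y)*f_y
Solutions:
 f(y) = C1/cos(y)^(7/2)


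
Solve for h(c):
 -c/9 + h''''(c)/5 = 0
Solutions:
 h(c) = C1 + C2*c + C3*c^2 + C4*c^3 + c^5/216


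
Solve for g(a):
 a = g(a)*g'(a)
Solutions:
 g(a) = -sqrt(C1 + a^2)
 g(a) = sqrt(C1 + a^2)


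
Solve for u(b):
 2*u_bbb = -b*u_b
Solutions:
 u(b) = C1 + Integral(C2*airyai(-2^(2/3)*b/2) + C3*airybi(-2^(2/3)*b/2), b)


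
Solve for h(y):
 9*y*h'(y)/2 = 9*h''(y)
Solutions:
 h(y) = C1 + C2*erfi(y/2)


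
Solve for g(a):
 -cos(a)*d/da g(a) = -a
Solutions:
 g(a) = C1 + Integral(a/cos(a), a)


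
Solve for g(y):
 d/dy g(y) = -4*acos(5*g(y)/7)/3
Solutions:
 Integral(1/acos(5*_y/7), (_y, g(y))) = C1 - 4*y/3


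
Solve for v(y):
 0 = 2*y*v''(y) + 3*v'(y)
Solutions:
 v(y) = C1 + C2/sqrt(y)


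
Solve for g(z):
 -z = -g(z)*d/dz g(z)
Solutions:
 g(z) = -sqrt(C1 + z^2)
 g(z) = sqrt(C1 + z^2)


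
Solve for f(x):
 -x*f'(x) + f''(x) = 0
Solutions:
 f(x) = C1 + C2*erfi(sqrt(2)*x/2)


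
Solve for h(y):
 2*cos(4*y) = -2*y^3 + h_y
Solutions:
 h(y) = C1 + y^4/2 + sin(4*y)/2


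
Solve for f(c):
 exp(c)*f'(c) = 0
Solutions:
 f(c) = C1


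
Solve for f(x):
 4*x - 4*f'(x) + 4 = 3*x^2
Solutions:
 f(x) = C1 - x^3/4 + x^2/2 + x


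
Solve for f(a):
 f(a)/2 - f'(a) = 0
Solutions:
 f(a) = C1*exp(a/2)


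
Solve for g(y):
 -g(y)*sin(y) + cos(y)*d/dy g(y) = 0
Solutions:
 g(y) = C1/cos(y)


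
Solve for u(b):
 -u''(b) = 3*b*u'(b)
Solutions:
 u(b) = C1 + C2*erf(sqrt(6)*b/2)


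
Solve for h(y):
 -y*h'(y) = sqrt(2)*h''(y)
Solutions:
 h(y) = C1 + C2*erf(2^(1/4)*y/2)


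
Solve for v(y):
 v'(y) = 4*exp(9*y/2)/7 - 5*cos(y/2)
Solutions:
 v(y) = C1 + 8*exp(9*y/2)/63 - 10*sin(y/2)


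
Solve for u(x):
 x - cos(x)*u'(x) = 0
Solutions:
 u(x) = C1 + Integral(x/cos(x), x)


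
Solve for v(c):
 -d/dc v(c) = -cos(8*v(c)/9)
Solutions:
 -c - 9*log(sin(8*v(c)/9) - 1)/16 + 9*log(sin(8*v(c)/9) + 1)/16 = C1


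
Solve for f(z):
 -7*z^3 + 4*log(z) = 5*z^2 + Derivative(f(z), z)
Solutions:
 f(z) = C1 - 7*z^4/4 - 5*z^3/3 + 4*z*log(z) - 4*z


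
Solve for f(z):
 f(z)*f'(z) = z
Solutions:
 f(z) = -sqrt(C1 + z^2)
 f(z) = sqrt(C1 + z^2)


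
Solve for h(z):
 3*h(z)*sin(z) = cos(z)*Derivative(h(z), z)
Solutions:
 h(z) = C1/cos(z)^3


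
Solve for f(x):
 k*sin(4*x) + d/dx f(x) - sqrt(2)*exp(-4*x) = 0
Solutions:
 f(x) = C1 + k*cos(4*x)/4 - sqrt(2)*exp(-4*x)/4


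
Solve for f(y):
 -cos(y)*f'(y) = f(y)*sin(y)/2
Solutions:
 f(y) = C1*sqrt(cos(y))


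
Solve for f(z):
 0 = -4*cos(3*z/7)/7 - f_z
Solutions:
 f(z) = C1 - 4*sin(3*z/7)/3


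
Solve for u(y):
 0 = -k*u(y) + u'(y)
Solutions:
 u(y) = C1*exp(k*y)


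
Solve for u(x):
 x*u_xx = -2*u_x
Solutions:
 u(x) = C1 + C2/x


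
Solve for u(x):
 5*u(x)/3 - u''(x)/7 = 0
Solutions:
 u(x) = C1*exp(-sqrt(105)*x/3) + C2*exp(sqrt(105)*x/3)


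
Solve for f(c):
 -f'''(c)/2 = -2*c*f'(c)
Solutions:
 f(c) = C1 + Integral(C2*airyai(2^(2/3)*c) + C3*airybi(2^(2/3)*c), c)


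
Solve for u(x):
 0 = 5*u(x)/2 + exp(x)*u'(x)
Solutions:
 u(x) = C1*exp(5*exp(-x)/2)


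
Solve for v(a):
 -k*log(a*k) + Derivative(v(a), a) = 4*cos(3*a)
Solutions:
 v(a) = C1 + a*k*(log(a*k) - 1) + 4*sin(3*a)/3


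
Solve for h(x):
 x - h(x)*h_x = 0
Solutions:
 h(x) = -sqrt(C1 + x^2)
 h(x) = sqrt(C1 + x^2)


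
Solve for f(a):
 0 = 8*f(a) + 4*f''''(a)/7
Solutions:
 f(a) = (C1*sin(2^(3/4)*7^(1/4)*a/2) + C2*cos(2^(3/4)*7^(1/4)*a/2))*exp(-2^(3/4)*7^(1/4)*a/2) + (C3*sin(2^(3/4)*7^(1/4)*a/2) + C4*cos(2^(3/4)*7^(1/4)*a/2))*exp(2^(3/4)*7^(1/4)*a/2)


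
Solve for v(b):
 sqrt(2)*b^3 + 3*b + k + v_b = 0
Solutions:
 v(b) = C1 - sqrt(2)*b^4/4 - 3*b^2/2 - b*k


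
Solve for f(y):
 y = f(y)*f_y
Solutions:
 f(y) = -sqrt(C1 + y^2)
 f(y) = sqrt(C1 + y^2)


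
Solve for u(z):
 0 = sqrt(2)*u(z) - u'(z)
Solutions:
 u(z) = C1*exp(sqrt(2)*z)


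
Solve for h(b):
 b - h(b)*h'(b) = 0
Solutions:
 h(b) = -sqrt(C1 + b^2)
 h(b) = sqrt(C1 + b^2)


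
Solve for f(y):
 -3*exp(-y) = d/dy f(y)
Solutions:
 f(y) = C1 + 3*exp(-y)


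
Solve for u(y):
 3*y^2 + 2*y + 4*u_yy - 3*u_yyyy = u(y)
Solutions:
 u(y) = C1*exp(-y) + C2*exp(y) + C3*exp(-sqrt(3)*y/3) + C4*exp(sqrt(3)*y/3) + 3*y^2 + 2*y + 24


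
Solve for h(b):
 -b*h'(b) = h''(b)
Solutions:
 h(b) = C1 + C2*erf(sqrt(2)*b/2)


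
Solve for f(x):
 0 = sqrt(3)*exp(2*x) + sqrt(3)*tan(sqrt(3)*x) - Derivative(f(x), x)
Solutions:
 f(x) = C1 + sqrt(3)*exp(2*x)/2 - log(cos(sqrt(3)*x))
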